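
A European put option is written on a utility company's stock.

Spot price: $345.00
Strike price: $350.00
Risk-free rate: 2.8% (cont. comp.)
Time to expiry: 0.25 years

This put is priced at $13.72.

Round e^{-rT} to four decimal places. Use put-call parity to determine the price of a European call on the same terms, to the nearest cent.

e^(−rT) = e^(−0.028·0.25) = 0.9930
Put-call parity: C − P = S − K·e^(−rT) = 345 − 350·0.9930 = 345 − 347.5500 = -2.5500
C = P + (C − P) = 13.72 + (-2.5500) = 11.1700

$11.17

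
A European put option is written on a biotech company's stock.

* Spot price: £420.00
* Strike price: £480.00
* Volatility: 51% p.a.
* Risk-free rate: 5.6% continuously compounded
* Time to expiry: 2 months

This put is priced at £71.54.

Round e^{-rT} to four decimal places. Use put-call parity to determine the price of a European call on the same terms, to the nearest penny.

e^(−rT) = e^(−0.056·0.1667) = 0.9907
Put-call parity: C − P = S − K·e^(−rT) = 420 − 480·0.9907 = 420 − 475.5360 = -55.5360
C = P + (C − P) = 71.54 + (-55.5360) = 16.0040

£16.00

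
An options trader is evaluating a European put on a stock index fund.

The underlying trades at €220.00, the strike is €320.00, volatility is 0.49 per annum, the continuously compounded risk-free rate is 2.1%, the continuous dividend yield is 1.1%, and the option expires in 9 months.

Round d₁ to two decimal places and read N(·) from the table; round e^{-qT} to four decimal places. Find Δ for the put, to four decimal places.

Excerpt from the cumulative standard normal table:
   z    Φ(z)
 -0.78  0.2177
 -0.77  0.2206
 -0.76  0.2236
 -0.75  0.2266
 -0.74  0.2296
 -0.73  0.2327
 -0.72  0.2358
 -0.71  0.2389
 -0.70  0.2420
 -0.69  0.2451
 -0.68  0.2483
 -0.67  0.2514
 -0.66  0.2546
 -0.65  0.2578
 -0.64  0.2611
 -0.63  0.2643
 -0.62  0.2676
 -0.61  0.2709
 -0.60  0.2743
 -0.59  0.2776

T = 0.75;  σ√T = 0.4244
d₁ = [ln(220/320) + (0.021 − 0.011 + 0.49²/2)·0.75] / 0.4244 = [-0.3747 + 0.0975] / 0.4244 = -0.6531 ≈ -0.65
N(d₁) = N(-0.65) = 0.2578
Δ_put = e^(−qT)·(N(d₁) − 1) = 0.9918·(0.2578 − 1) = -0.7361

-0.7361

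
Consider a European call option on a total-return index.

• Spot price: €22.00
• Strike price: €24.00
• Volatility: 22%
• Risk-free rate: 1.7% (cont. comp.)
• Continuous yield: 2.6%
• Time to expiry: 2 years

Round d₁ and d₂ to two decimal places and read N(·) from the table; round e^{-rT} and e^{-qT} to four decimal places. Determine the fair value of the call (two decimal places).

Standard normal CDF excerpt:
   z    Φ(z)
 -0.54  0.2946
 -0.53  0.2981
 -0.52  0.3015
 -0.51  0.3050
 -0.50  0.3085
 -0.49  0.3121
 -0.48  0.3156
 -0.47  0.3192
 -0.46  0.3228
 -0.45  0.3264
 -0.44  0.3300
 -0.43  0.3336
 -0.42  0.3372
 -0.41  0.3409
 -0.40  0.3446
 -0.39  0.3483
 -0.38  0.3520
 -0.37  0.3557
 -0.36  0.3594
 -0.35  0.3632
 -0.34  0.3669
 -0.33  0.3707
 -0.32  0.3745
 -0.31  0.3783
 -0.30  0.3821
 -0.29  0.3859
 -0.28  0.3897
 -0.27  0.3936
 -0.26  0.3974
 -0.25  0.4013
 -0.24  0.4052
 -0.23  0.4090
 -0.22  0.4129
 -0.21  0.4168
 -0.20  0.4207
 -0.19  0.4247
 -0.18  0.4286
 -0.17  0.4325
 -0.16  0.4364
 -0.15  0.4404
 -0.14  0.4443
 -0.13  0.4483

€1.71

σ√T = 0.22 × 1.4142 = 0.3111
d₁ = [ln(22/24) + (0.017 − 0.026 + ½·0.22²)·2] / (σ√T) = (-0.0870 + 0.0304) / 0.3111 = -0.1820 which rounds to -0.18
d₂ = -0.1820 − 0.3111 = -0.4931 which rounds to -0.49
exp(−qT) = exp(−0.026·2) = 0.9493;  exp(−rT) = exp(−0.017·2) = 0.9666
N(d₁) = N(-0.18) = 0.4286;  N(d₂) = N(-0.49) = 0.3121
C = 22·0.9493·0.4286 − 24·0.9666·0.3121 = 8.9511 − 7.2402 = 1.7109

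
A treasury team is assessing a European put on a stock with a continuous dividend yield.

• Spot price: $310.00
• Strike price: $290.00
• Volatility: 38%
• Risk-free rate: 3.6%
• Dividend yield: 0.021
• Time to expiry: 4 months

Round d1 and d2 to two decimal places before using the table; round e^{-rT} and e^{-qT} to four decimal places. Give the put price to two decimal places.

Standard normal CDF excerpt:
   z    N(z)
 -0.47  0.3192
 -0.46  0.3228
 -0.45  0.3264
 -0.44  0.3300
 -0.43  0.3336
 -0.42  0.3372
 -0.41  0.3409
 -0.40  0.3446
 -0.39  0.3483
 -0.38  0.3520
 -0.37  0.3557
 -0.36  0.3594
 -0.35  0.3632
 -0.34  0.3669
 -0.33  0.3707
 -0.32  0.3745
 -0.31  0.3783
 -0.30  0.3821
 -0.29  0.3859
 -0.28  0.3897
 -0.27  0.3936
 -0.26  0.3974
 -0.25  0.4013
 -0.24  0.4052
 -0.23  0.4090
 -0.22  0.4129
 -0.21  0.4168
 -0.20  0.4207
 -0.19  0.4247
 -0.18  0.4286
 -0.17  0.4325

σ√T = 0.38·√0.3333 = 0.2194
ln(S/K) + (r − q + σ²/2)T = ln(310/290) + (0.036 − 0.021 + 0.38²/2)·0.3333 = 0.0667 + 0.0291 = 0.0958
d₁ = 0.0958 / 0.2194 = 0.4365 ⇒ 0.44
d₂ = d₁ − σ√T = 0.4365 − 0.2194 = 0.2171 ⇒ 0.22
exp(−qT) = exp(−0.021·0.3333) = 0.9930;  exp(−rT) = exp(−0.036·0.3333) = 0.9881
N(−d₂) = N(-0.22) = 0.4129;  N(−d₁) = N(-0.44) = 0.3300
P = 290·0.9881·0.4129 − 310·0.9930·0.3300 = 118.3161 − 101.5839 = 16.7322

$16.73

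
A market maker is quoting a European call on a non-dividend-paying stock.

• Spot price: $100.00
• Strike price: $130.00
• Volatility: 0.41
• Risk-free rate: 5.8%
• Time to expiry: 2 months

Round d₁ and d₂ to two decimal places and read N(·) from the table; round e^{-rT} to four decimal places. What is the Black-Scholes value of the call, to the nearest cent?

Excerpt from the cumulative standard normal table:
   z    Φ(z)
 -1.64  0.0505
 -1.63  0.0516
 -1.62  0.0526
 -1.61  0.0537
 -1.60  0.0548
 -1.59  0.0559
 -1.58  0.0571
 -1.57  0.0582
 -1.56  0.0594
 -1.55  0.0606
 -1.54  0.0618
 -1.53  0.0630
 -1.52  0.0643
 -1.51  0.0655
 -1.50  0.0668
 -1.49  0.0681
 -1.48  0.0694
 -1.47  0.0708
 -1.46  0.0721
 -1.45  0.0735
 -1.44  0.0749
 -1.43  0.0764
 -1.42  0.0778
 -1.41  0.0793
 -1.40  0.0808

$0.44

σ√T = 0.41·√0.1667 = 0.1674
d₁ = [ln(100/130) + (0.058 + ½·0.41²)·0.1667] / (σ√T) = (-0.2624 + 0.0237) / 0.1674 = -1.4260 ⇒ -1.43
d₂ = -1.4260 − 0.1674 = -1.5934 ⇒ -1.59
e^(−rT) = e^(−0.058·0.1667) = 0.9904
C = 100·N(-1.43) − 130·0.9904·N(-1.59) = 100·0.0764 − 130·0.9904·0.0559 = 7.6400 − 7.1972 = 0.4428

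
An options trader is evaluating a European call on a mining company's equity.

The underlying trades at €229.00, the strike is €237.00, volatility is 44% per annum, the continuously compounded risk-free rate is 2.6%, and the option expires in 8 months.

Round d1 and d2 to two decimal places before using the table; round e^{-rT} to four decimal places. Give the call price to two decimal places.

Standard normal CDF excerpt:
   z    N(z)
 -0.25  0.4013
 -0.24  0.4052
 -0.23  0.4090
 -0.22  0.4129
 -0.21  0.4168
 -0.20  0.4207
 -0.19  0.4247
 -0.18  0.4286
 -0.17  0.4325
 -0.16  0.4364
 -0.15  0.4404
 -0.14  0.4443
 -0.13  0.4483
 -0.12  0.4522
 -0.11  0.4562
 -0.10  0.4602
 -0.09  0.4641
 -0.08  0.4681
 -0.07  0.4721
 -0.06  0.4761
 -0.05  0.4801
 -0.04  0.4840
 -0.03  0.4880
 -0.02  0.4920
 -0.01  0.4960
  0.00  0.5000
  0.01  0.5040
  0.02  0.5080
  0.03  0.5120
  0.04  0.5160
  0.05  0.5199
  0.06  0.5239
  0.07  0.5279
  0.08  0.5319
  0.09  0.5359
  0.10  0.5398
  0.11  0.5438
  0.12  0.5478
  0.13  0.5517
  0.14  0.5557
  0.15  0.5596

σ√T = 0.44·√0.6667 = 0.3593
d₁ = [ln(229/237) + (0.026 + 0.44²/2)·0.6667] / 0.3593 = [-0.0343 + 0.0819] / 0.3593 = 0.1323 → 0.13
d₂ = d₁ − σ√T = 0.1323 − 0.3593 = -0.2270 → -0.23
e^(−rT) = e^(−0.026·0.6667) = 0.9828
N(d₁) = N(0.13) = 0.5517;  N(d₂) = N(-0.23) = 0.4090
C = 229·0.5517 − 237·0.9828·0.4090 = 126.3393 − 95.2658 = 31.0735

€31.07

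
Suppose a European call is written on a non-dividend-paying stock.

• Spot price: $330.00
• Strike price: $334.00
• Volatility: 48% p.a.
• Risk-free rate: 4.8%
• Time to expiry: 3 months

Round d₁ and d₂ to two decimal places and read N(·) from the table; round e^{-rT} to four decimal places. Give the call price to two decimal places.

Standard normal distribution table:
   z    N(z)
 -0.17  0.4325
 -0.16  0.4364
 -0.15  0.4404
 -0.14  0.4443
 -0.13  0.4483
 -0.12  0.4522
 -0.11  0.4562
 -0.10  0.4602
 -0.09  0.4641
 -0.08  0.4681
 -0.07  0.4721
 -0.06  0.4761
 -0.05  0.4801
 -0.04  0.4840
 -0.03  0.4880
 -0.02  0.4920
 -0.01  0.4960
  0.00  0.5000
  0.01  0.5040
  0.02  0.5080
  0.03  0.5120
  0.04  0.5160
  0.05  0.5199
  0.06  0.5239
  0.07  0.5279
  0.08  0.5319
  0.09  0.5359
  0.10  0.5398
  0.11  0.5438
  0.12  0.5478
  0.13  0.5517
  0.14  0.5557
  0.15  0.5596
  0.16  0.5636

$31.54

σ√T = 0.48 × 0.5000 = 0.2400
ln(S/K) + (r + σ²/2)T = ln(330/334) + (0.048 + 0.48²/2)·0.25 = -0.0120 + 0.0408 = 0.0288
d₁ = 0.0288 / 0.2400 = 0.1198 ≈ 0.12
d₂ = d₁ − σ√T = 0.1198 − 0.2400 = -0.1202 ≈ -0.12
exp(−rT) = exp(−0.048·0.25) = 0.9881
C = 330·N(0.12) − 334·0.9881·N(-0.12) = 330·0.5478 − 334·0.9881·0.4522 = 180.7740 − 149.2375 = 31.5365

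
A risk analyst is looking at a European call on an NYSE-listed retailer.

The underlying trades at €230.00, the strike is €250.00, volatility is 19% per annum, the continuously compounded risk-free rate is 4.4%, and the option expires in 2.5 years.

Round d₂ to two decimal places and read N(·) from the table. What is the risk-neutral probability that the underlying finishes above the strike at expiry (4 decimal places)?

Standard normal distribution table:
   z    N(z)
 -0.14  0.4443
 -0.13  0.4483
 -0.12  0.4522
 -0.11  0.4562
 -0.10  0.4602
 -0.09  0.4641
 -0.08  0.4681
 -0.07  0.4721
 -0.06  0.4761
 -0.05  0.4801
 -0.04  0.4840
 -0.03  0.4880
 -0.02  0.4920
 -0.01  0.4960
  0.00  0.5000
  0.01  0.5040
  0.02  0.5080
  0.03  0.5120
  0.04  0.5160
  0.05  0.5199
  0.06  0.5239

T = 2.5;  σ√T = 0.3004
d₁ = [ln(230/250) + (0.044 + 0.19²/2)·2.5] / 0.3004 = [-0.0834 + 0.1551] / 0.3004 = 0.2388 ⇒ 0.24
d₂ = d₁ − σ√T = 0.2388 − 0.3004 = -0.0616 ⇒ -0.06
Pr(exercise) under Q = N(d₂) = 0.4761

0.4761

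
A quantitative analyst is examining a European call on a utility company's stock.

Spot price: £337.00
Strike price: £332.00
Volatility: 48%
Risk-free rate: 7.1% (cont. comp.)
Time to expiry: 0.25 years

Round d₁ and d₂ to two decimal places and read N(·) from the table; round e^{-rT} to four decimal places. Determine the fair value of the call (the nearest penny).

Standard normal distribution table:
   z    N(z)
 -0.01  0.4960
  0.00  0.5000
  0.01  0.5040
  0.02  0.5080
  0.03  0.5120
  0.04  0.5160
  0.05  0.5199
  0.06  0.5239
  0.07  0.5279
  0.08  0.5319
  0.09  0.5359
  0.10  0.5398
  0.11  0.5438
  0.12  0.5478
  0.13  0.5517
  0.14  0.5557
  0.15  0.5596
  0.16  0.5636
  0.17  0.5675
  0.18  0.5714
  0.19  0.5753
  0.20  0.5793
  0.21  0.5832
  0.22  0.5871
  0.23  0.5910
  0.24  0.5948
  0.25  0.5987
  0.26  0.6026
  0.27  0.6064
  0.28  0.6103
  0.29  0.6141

σ√T = 0.48 × 0.5000 = 0.2400
d₁ = [ln(337/332) + (0.071 + ½·0.48²)·0.25] / (σ√T) = (0.0149 + 0.0465) / 0.2400 = 0.2562 → 0.26
d₂ = 0.2562 − 0.2400 = 0.0162 → 0.02
e^(−rT) = e^(−0.071·0.25) = 0.9824
C = 337·N(0.26) − 332·0.9824·N(0.02) = 337·0.6026 − 332·0.9824·0.5080 = 203.0762 − 165.6877 = 37.3885

£37.39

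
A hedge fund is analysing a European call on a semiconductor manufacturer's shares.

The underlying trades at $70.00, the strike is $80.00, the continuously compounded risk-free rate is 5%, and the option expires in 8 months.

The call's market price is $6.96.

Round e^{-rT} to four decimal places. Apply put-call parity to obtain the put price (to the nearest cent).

$14.34

e^(−rT) = e^(−0.05·0.6667) = 0.9672
Put-call parity: C − P = S − K·e^(−rT) = 70 − 80·0.9672 = 70 − 77.3760 = -7.3760
P = C − (C − P) = 6.96 − (-7.3760) = 14.3360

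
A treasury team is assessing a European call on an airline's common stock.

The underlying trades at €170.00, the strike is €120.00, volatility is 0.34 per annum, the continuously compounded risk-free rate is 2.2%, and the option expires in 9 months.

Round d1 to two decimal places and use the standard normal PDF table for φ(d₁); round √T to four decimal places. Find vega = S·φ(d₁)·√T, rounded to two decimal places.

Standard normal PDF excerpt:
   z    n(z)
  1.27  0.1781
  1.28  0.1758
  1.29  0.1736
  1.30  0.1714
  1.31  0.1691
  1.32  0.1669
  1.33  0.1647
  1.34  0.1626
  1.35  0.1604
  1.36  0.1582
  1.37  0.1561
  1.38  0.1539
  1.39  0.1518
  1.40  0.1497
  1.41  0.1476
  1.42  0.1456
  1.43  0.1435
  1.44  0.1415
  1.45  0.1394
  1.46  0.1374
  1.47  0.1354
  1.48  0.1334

22.35

σ√T = 0.34·√0.75 = 0.2944
d₁ = [ln(170/120) + (0.022 + 0.34²/2)·0.75] / 0.2944 = [0.3483 + 0.0599] / 0.2944 = 1.3862 ⇒ 1.39
√T = √0.75 = 0.8660
φ(d₁) = φ(1.39) = 0.1518
vega = S·φ(d₁)·√T = 170·0.1518·0.8660 = 22.3480
(The put has the same vega.)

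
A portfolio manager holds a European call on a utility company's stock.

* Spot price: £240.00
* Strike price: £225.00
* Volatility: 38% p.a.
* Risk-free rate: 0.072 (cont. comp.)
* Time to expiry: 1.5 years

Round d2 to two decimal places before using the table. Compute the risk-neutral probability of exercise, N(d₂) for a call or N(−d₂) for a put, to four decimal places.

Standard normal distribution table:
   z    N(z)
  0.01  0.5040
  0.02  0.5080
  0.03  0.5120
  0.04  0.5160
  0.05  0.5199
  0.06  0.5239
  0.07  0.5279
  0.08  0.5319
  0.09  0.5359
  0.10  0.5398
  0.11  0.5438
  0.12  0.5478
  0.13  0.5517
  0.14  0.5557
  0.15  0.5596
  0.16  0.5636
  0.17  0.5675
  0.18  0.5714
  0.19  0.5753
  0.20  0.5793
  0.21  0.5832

σ√T = 0.38 × 1.2247 = 0.4654
d₁ = [ln(240/225) + (0.072 + 0.38²/2)·1.5] / 0.4654 = [0.0645 + 0.2163] / 0.4654 = 0.6034 ⇒ 0.60
d₂ = d₁ − σ√T = 0.6034 − 0.4654 = 0.1380 ⇒ 0.14
Pr(exercise) under Q = N(d₂) = 0.5557

0.5557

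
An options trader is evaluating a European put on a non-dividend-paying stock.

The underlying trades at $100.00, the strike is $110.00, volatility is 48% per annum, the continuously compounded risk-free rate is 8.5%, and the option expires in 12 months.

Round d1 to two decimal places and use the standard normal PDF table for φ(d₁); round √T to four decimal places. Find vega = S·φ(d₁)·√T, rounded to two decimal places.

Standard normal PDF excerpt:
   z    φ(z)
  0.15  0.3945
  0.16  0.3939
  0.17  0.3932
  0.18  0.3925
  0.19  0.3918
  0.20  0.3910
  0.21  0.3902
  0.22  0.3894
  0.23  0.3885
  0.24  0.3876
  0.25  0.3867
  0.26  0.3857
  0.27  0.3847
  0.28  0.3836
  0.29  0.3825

38.94

T = 1;  σ√T = 0.4800
ln(S/K) + (r + σ²/2)T = ln(100/110) + (0.085 + 0.48²/2)·1 = -0.0953 + 0.2002 = 0.1049
d₁ = 0.1049 / 0.4800 = 0.2185 ≈ 0.22
√T = √1 = 1.0000
φ(d₁) = φ(0.22) = 0.3894
vega = S·φ(d₁)·√T = 100·0.3894·1.0000 = 38.9400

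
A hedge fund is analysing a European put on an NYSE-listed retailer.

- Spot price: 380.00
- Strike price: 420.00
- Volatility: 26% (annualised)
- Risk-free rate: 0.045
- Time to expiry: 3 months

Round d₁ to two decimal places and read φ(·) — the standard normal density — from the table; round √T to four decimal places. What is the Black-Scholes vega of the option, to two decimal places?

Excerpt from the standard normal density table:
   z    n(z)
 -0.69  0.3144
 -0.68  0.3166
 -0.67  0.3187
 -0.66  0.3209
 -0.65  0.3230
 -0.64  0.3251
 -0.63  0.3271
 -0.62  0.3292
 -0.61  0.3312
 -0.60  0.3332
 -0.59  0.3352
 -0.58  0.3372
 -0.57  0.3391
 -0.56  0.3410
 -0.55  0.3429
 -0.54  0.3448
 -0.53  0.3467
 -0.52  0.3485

62.55

σ√T = 0.26·√0.25 = 0.1300
d₁ = [ln(380/420) + (0.045 + 0.26²/2)·0.25] / 0.1300 = [-0.1001 + 0.0197] / 0.1300 = -0.6183 which rounds to -0.62
√T = √0.25 = 0.5000
φ(d₁) = φ(-0.62) = 0.3292
vega = S·φ(d₁)·√T = 380·0.3292·0.5000 = 62.5480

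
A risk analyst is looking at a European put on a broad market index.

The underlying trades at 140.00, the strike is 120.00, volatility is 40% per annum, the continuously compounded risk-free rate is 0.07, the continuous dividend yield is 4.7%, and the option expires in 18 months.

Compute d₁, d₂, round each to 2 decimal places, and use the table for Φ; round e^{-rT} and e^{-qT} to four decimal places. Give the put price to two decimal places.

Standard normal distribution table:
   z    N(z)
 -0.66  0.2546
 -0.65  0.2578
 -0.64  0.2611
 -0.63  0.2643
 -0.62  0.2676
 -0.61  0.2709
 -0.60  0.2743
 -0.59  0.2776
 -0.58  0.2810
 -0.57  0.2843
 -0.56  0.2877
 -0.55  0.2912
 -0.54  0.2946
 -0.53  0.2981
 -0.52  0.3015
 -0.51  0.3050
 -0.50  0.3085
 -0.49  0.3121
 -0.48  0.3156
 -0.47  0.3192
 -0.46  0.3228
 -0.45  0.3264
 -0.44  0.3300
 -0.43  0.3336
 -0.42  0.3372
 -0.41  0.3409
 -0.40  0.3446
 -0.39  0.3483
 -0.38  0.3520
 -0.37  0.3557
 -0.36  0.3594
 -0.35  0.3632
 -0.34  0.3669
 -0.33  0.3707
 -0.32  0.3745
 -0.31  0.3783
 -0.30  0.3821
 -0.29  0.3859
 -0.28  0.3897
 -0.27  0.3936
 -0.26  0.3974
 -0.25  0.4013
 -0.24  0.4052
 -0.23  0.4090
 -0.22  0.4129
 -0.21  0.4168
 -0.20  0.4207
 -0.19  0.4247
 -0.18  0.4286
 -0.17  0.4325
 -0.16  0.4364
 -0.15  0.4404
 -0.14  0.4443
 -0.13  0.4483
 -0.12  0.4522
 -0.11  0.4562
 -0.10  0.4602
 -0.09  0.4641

σ√T = 0.4 × 1.2247 = 0.4899
d₁ = [ln(140/120) + (0.07 − 0.047 + 0.4²/2)·1.5] / 0.4899 = [0.1542 + 0.1545] / 0.4899 = 0.6300 → 0.63
d₂ = d₁ − σ√T = 0.6300 − 0.4899 = 0.1401 → 0.14
e^(−qT) = e^(−0.047·1.5) = 0.9319;  e^(−rT) = e^(−0.07·1.5) = 0.9003
N(−d₂) = N(-0.14) = 0.4443;  N(−d₁) = N(-0.63) = 0.2643
P = 120·0.9003·0.4443 − 140·0.9319·0.2643 = 48.0004 − 34.4822 = 13.5182

13.52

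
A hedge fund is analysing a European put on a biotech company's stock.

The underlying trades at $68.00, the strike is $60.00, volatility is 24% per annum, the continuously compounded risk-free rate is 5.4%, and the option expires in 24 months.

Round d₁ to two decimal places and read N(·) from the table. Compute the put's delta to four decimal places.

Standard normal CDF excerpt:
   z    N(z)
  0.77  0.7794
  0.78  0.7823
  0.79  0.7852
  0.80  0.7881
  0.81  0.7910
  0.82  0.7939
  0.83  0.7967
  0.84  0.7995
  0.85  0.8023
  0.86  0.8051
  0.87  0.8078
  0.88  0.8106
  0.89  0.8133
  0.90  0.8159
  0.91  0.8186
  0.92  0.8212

-0.1949

σ√T = 0.24·√2 = 0.3394
d₁ = [ln(68/60) + (0.054 + ½·0.24²)·2] / (σ√T) = (0.1252 + 0.1656) / 0.3394 = 0.8567 ≈ 0.86
N(d₁) = N(0.86) = 0.8051
Δ_put = N(d₁) − 1 = 0.8051 − 1 = -0.1949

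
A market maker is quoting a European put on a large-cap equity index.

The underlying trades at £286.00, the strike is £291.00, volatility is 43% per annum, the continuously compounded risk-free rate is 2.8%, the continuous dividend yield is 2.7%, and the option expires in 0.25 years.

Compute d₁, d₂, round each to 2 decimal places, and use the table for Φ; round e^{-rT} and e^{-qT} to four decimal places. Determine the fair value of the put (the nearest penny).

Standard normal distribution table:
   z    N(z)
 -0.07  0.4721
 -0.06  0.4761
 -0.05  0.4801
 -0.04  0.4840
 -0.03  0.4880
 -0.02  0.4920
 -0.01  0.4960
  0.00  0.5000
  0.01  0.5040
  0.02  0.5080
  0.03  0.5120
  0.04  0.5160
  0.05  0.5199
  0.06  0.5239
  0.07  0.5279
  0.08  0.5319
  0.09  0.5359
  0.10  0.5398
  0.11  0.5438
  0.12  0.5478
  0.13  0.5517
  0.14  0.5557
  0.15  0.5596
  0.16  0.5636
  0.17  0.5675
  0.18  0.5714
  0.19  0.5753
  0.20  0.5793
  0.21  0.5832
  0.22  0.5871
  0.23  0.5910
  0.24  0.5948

σ√T = 0.43·√0.25 = 0.2150
d₁ = [ln(286/291) + (0.028 − 0.027 + ½·0.43²)·0.25] / (σ√T) = (-0.0173 + 0.0234) / 0.2150 = 0.0281 which rounds to 0.03
d₂ = 0.0281 − 0.2150 = -0.1869 which rounds to -0.19
exp(−qT) = exp(−0.027·0.25) = 0.9933;  exp(−rT) = exp(−0.028·0.25) = 0.9930
P = 291·0.9930·N(0.19) − 286·0.9933·N(-0.03) = 291·0.9930·0.5753 − 286·0.9933·0.4880 = 166.2404 − 138.6329 = 27.6075

£27.61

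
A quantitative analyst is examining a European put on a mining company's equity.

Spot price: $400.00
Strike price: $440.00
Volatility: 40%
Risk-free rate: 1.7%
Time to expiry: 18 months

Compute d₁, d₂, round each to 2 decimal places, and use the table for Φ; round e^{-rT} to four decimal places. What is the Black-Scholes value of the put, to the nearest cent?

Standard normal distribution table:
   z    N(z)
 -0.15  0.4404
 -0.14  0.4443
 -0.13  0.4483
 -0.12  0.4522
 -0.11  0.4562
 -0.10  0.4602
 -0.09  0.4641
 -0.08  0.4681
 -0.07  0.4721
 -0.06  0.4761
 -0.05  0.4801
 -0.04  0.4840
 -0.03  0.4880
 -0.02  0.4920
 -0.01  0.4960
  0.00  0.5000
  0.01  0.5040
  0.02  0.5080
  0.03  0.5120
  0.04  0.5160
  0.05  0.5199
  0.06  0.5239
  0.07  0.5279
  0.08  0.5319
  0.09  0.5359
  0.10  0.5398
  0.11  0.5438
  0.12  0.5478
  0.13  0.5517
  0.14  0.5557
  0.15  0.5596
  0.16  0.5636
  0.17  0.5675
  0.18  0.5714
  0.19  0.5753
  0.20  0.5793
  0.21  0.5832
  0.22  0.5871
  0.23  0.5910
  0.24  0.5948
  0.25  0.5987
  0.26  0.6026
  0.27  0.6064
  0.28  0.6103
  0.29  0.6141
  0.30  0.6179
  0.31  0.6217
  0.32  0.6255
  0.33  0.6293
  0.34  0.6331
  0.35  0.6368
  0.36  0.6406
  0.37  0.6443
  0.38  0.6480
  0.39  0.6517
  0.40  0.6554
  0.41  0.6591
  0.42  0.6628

$95.44

σ√T = 0.4 × 1.2247 = 0.4899
d₁ = [ln(400/440) + (0.017 + 0.4²/2)·1.5] / 0.4899 = [-0.0953 + 0.1455] / 0.4899 = 0.1024 which rounds to 0.10
d₂ = d₁ − σ√T = 0.1024 − 0.4899 = -0.3874 which rounds to -0.39
exp(−rT) = exp(−0.017·1.5) = 0.9748
N(−d₂) = N(0.39) = 0.6517;  N(−d₁) = N(-0.10) = 0.4602
P = 440·0.9748·0.6517 − 400·0.4602 = 279.5220 − 184.0800 = 95.4420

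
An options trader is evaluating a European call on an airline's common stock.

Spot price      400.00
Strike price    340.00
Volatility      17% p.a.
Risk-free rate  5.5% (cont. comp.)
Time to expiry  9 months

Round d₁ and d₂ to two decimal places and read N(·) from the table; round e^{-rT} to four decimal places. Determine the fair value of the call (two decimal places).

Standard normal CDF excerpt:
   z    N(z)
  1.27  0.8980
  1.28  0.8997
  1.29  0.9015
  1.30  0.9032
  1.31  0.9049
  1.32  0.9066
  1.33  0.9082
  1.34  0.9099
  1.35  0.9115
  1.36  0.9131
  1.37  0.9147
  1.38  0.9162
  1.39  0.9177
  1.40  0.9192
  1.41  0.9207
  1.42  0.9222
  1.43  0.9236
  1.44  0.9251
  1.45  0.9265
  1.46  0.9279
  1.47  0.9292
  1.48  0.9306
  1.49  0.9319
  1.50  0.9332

75.92

σ√T = 0.17·√0.75 = 0.1472
d₁ = [ln(400/340) + (0.055 + 0.17²/2)·0.75] / 0.1472 = [0.1625 + 0.0521] / 0.1472 = 1.4577 → 1.46
d₂ = d₁ − σ√T = 1.4577 − 0.1472 = 1.3105 → 1.31
e^(−rT) = e^(−0.055·0.75) = 0.9596
N(d₁) = N(1.46) = 0.9279;  N(d₂) = N(1.31) = 0.9049
C = 400·0.9279 − 340·0.9596·0.9049 = 371.1600 − 295.2363 = 75.9237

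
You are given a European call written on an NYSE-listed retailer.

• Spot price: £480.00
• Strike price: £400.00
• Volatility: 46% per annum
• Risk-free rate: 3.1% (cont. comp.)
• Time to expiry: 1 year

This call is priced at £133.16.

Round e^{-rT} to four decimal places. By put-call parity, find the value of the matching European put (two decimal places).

£40.96

exp(−rT) = exp(−0.031·1) = 0.9695
Put-call parity: C − P = S − K·e^(−rT) = 480 − 400·0.9695 = 480 − 387.8000 = 92.2000
P = C − (C − P) = 133.16 − (92.2000) = 40.9600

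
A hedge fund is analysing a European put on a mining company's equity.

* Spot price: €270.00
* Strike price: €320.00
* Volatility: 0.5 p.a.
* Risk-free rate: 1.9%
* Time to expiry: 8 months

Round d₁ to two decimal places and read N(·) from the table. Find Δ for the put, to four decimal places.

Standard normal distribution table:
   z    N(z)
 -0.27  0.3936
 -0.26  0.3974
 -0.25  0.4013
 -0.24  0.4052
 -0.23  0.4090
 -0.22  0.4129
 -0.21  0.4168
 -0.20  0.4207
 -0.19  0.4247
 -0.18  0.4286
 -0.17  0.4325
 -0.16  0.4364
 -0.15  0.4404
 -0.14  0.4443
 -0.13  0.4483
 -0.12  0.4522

σ√T = 0.5·√0.6667 = 0.4082
d₁ = [ln(270/320) + (0.019 + ½·0.5²)·0.6667] / (σ√T) = (-0.1699 + 0.0960) / 0.4082 = -0.1810 which rounds to -0.18
N(d₁) = N(-0.18) = 0.4286
Δ_put = N(d₁) − 1 = 0.4286 − 1 = -0.5714

-0.5714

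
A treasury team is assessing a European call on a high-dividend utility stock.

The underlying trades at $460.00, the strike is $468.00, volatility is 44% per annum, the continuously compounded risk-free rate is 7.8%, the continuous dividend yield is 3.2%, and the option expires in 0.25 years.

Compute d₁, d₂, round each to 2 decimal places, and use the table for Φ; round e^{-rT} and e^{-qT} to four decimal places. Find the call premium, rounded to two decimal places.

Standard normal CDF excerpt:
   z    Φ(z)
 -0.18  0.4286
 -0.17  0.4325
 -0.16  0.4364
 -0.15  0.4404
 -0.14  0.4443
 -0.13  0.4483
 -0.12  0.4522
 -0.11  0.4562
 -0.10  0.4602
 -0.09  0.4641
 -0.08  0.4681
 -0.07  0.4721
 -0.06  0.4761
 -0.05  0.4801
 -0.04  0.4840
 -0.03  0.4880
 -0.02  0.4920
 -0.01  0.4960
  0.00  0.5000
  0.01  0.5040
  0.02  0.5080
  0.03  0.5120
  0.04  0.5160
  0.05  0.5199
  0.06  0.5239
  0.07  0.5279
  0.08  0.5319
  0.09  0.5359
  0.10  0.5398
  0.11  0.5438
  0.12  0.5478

T = 0.25;  σ√T = 0.2200
ln(S/K) + (r − q + σ²/2)T = ln(460/468) + (0.078 − 0.032 + 0.44²/2)·0.25 = -0.0172 + 0.0357 = 0.0185
d₁ = 0.0185 / 0.2200 = 0.0839 ≈ 0.08
d₂ = d₁ − σ√T = 0.0839 − 0.2200 = -0.1361 ≈ -0.14
exp(−qT) = exp(−0.032·0.25) = 0.9920;  exp(−rT) = exp(−0.078·0.25) = 0.9807
C = 460·0.9920·N(0.08) − 468·0.9807·N(-0.14) = 460·0.9920·0.5319 − 468·0.9807·0.4443 = 242.7166 − 203.9193 = 38.7973

$38.80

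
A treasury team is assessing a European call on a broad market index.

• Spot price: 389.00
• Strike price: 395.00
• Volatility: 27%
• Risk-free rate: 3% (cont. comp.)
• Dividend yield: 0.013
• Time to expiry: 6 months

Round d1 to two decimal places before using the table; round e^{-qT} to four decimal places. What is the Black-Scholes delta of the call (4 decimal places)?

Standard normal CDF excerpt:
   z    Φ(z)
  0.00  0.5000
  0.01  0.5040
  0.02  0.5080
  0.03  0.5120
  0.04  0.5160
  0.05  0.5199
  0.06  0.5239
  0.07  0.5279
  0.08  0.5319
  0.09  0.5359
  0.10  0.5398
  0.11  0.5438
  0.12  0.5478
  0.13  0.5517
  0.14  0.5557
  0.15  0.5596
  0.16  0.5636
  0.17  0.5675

0.5205

T = 0.5;  σ√T = 0.1909
d₁ = [ln(389/395) + (0.03 − 0.013 + ½·0.27²)·0.5] / (σ√T) = (-0.0153 + 0.0267) / 0.1909 = 0.0598 → 0.06
N(d₁) = N(0.06) = 0.5239
Δ_call = e^(−qT)·N(d₁) = 0.9935·0.5239 = 0.5205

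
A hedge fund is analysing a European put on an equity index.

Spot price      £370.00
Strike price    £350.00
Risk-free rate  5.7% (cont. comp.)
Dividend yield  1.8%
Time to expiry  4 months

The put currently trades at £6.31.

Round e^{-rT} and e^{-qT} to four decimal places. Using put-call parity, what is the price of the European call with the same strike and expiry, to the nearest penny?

£30.67

e^(−qT) = e^(−0.018·0.3333) = 0.9940;  e^(−rT) = e^(−0.057·0.3333) = 0.9812
Put-call parity: C − P = S·e^(−qT) − K·e^(−rT) = 370·0.9940 − 350·0.9812 = 367.7800 − 343.4200 = 24.3600
C = P + (C − P) = 6.31 + (24.3600) = 30.6700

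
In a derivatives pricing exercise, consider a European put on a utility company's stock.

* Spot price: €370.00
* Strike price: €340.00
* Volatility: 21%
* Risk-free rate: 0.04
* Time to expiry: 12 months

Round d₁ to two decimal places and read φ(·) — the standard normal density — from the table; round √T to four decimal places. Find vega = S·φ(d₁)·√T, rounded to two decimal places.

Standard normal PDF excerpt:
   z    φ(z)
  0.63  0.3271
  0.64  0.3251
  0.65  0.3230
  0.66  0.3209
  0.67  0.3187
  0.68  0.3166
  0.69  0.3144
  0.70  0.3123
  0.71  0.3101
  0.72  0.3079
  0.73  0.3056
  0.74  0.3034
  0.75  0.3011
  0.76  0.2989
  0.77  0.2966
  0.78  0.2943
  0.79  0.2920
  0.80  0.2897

σ√T = 0.21 × 1.0000 = 0.2100
d₁ = [ln(370/340) + (0.04 + 0.21²/2)·1] / 0.2100 = [0.0846 + 0.0620] / 0.2100 = 0.6981 ⇒ 0.70
√T = √1 = 1.0000
φ(d₁) = φ(0.70) = 0.3123
vega = S·φ(d₁)·√T = 370·0.3123·1.0000 = 115.5510
(Call and put vega coincide under Black-Scholes.)

115.55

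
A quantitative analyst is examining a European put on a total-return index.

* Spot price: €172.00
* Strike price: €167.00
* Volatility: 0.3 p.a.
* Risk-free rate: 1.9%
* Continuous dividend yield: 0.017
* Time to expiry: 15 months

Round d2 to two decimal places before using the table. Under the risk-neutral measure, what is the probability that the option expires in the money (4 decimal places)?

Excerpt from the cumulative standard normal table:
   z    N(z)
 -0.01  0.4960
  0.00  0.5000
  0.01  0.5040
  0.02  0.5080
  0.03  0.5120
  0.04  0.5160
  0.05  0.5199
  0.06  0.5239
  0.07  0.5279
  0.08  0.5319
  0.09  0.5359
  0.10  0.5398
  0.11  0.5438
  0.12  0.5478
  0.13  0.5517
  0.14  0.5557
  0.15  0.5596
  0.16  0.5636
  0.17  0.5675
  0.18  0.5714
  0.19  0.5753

0.5279

T = 1.25;  σ√T = 0.3354
d₁ = [ln(172/167) + (0.019 − 0.017 + 0.3²/2)·1.25] / 0.3354 = [0.0295 + 0.0587] / 0.3354 = 0.2631 → 0.26
d₂ = d₁ − σ√T = 0.2631 − 0.3354 = -0.0723 → -0.07
Pr(exercise) under Q = N(−d₂) = N(0.07) = 0.5279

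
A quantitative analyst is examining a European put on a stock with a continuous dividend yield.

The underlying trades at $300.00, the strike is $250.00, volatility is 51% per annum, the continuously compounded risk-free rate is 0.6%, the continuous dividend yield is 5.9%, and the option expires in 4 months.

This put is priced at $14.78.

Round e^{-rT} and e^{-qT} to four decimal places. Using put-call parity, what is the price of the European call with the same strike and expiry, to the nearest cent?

e^(−qT) = e^(−0.059·0.3333) = 0.9805;  e^(−rT) = e^(−0.006·0.3333) = 0.9980
Put-call parity: C − P = S·e^(−qT) − K·e^(−rT) = 300·0.9805 − 250·0.9980 = 294.1500 − 249.5000 = 44.6500
C = P + (C − P) = 14.78 + (44.6500) = 59.4300

$59.43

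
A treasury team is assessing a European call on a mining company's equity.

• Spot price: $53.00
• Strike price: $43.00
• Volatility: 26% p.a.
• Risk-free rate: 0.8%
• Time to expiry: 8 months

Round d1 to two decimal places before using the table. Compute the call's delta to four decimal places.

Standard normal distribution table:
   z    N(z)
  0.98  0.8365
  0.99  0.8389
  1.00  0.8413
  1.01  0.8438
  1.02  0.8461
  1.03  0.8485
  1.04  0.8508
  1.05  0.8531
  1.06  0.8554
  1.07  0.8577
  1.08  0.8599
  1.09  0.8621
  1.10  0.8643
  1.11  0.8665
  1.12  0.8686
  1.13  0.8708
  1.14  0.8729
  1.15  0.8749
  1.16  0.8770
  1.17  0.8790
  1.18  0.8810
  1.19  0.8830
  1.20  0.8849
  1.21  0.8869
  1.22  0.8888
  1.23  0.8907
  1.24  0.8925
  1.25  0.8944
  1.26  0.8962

0.8686

σ√T = 0.26 × 0.8165 = 0.2123
d₁ = [ln(53/43) + (0.008 + 0.26²/2)·0.6667] / 0.2123 = [0.2091 + 0.0279] / 0.2123 = 1.1162 which rounds to 1.12
N(d₁) = N(1.12) = 0.8686
Δ_call = N(d₁) = 0.8686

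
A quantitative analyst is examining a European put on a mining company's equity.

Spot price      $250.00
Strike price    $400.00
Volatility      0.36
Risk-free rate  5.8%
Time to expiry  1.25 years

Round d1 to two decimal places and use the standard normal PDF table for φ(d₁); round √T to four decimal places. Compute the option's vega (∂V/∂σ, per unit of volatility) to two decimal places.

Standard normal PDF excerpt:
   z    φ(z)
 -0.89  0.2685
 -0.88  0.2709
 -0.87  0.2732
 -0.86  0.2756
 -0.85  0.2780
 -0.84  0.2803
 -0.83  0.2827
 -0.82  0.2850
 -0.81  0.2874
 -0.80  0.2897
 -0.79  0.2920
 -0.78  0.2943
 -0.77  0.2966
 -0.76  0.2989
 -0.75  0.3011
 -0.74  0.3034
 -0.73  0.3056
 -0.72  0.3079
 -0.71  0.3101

81.61

σ√T = 0.36·√1.25 = 0.4025
d₁ = [ln(250/400) + (0.058 + 0.36²/2)·1.25] / 0.4025 = [-0.4700 + 0.1535] / 0.4025 = -0.7864 → -0.79
√T = √1.25 = 1.1180
φ(d₁) = φ(-0.79) = 0.2920
vega = S·φ(d₁)·√T = 250·0.2920·1.1180 = 81.6140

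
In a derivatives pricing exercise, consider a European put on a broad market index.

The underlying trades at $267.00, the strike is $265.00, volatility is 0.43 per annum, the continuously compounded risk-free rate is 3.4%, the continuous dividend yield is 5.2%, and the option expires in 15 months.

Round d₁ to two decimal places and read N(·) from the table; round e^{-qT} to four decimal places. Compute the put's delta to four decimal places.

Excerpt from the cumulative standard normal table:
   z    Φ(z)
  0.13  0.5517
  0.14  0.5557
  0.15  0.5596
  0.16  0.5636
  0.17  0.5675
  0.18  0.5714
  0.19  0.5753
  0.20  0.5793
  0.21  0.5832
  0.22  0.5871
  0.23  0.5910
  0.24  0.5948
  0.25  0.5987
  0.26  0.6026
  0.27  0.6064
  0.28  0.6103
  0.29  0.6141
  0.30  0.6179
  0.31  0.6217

σ√T = 0.43 × 1.1180 = 0.4808
d₁ = [ln(267/265) + (0.034 − 0.052 + 0.43²/2)·1.25] / 0.4808 = [0.0075 + 0.0931] / 0.4808 = 0.2092 which rounds to 0.21
N(d₁) = N(0.21) = 0.5832
Δ_put = exp(−qT)·(N(d₁) − 1) = 0.9371·(0.5832 − 1) = -0.3906

-0.3906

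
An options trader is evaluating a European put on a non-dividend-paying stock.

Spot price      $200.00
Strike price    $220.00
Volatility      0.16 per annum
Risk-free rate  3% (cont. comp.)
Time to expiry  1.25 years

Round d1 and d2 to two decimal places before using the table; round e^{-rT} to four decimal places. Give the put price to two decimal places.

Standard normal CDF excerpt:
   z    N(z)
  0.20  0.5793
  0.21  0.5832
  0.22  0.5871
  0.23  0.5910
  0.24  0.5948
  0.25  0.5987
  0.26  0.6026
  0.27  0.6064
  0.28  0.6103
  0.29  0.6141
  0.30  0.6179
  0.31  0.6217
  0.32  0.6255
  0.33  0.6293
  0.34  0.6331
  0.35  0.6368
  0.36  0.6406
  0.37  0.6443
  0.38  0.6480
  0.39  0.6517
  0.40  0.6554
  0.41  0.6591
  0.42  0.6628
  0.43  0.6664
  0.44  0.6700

T = 1.25;  σ√T = 0.1789
d₁ = [ln(200/220) + (0.03 + 0.16²/2)·1.25] / 0.1789 = [-0.0953 + 0.0535] / 0.1789 = -0.2337 ⇒ -0.23
d₂ = d₁ − σ√T = -0.2337 − 0.1789 = -0.4126 ⇒ -0.41
e^(−rT) = e^(−0.03·1.25) = 0.9632
N(−d₂) = N(0.41) = 0.6591;  N(−d₁) = N(0.23) = 0.5910
P = 220·0.9632·0.6591 − 200·0.5910 = 139.6659 − 118.2000 = 21.4659

$21.47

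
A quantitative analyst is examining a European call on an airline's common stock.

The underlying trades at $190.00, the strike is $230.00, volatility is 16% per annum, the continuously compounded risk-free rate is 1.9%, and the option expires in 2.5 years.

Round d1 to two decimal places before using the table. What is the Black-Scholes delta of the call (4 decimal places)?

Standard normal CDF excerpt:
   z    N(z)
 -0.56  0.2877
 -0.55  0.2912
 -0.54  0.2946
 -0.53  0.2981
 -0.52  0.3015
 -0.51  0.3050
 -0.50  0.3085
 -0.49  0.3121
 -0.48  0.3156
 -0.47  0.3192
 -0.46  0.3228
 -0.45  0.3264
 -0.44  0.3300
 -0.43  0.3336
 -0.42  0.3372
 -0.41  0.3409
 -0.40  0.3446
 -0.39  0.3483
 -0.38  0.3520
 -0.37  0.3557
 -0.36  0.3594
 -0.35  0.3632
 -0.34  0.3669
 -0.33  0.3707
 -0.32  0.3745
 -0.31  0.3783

σ√T = 0.16 × 1.5811 = 0.2530
ln(S/K) + (r + σ²/2)T = ln(190/230) + (0.019 + 0.16²/2)·2.5 = -0.1911 + 0.0795 = -0.1116
d₁ = -0.1116 / 0.2530 = -0.4410 ≈ -0.44
N(d₁) = N(-0.44) = 0.3300
Δ_call = N(d₁) = 0.3300

0.3300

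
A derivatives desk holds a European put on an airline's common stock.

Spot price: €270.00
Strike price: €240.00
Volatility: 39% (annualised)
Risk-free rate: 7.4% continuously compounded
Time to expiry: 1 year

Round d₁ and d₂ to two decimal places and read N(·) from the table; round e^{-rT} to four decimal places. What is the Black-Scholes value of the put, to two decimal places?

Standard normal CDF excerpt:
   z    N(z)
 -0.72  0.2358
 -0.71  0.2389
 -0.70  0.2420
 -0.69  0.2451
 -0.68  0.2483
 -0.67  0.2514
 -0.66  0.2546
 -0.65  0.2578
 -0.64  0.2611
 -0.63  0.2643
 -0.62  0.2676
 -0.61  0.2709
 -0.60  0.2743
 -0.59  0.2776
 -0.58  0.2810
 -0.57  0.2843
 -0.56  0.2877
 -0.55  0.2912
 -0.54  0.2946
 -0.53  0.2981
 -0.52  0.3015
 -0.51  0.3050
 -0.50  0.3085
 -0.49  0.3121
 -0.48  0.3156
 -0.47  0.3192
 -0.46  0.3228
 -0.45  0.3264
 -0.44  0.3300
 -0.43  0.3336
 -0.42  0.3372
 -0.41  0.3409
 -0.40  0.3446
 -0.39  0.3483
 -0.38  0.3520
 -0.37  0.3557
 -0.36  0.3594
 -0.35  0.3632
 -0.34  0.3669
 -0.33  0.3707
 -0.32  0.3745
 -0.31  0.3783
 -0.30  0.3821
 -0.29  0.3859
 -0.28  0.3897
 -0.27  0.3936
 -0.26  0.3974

σ√T = 0.39 × 1.0000 = 0.3900
d₁ = [ln(270/240) + (0.074 + 0.39²/2)·1] / 0.3900 = [0.1178 + 0.1501] / 0.3900 = 0.6868 which rounds to 0.69
d₂ = d₁ − σ√T = 0.6868 − 0.3900 = 0.2968 which rounds to 0.30
exp(−rT) = exp(−0.074·1) = 0.9287
P = 240·0.9287·N(-0.30) − 270·N(-0.69) = 240·0.9287·0.3821 − 270·0.2451 = 85.1655 − 66.1770 = 18.9885

€18.99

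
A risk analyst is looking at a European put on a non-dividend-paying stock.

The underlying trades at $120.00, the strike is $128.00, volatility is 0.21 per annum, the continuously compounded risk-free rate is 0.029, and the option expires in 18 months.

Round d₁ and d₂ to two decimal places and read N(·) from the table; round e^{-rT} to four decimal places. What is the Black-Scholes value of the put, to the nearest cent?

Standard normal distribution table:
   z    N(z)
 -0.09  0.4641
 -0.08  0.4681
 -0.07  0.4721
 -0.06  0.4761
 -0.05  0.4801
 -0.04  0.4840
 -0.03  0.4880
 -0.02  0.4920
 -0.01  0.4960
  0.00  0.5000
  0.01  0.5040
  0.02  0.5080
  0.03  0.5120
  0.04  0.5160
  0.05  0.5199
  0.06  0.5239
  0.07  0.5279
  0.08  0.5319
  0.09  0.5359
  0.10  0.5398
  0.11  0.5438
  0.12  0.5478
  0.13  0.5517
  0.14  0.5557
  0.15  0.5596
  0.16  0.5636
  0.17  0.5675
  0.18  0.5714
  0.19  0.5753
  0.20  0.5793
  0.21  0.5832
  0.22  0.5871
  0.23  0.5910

$13.86

σ√T = 0.21·√1.5 = 0.2572
ln(S/K) + (r + σ²/2)T = ln(120/128) + (0.029 + 0.21²/2)·1.5 = -0.0645 + 0.0766 = 0.0120
d₁ = 0.0120 / 0.2572 = 0.0468 ⇒ 0.05
d₂ = d₁ − σ√T = 0.0468 − 0.2572 = -0.2104 ⇒ -0.21
exp(−rT) = exp(−0.029·1.5) = 0.9574
N(−d₂) = N(0.21) = 0.5832;  N(−d₁) = N(-0.05) = 0.4801
P = 128·0.9574·0.5832 − 120·0.4801 = 71.4695 − 57.6120 = 13.8575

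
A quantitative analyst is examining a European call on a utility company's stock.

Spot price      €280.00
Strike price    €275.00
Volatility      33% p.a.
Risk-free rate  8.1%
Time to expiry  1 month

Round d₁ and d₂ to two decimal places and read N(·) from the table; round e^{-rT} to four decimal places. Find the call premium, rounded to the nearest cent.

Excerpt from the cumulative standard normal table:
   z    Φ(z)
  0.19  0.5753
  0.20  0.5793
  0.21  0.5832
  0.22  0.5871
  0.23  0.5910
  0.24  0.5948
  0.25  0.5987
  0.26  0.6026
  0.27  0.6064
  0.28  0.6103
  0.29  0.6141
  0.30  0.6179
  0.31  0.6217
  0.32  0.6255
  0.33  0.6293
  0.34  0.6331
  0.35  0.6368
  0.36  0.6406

σ√T = 0.33·√0.08333 = 0.0953
d₁ = [ln(280/275) + (0.081 + 0.33²/2)·0.08333] / 0.0953 = [0.0180 + 0.0113] / 0.0953 = 0.3076 ≈ 0.31
d₂ = d₁ − σ√T = 0.3076 − 0.0953 = 0.2124 ≈ 0.21
e^(−rT) = e^(−0.081·0.08333) = 0.9933
C = 280·N(0.31) − 275·0.9933·N(0.21) = 280·0.6217 − 275·0.9933·0.5832 = 174.0760 − 159.3055 = 14.7705

€14.77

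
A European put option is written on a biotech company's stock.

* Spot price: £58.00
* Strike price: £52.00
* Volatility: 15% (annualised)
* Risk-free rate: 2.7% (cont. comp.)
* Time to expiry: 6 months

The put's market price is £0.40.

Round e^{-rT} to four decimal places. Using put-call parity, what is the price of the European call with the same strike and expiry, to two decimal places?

exp(−rT) = exp(−0.027·0.5) = 0.9866
Put-call parity: C − P = S − K·e^(−rT) = 58 − 52·0.9866 = 58 − 51.3032 = 6.6968
C = P + (C − P) = 0.40 + (6.6968) = 7.0968

£7.10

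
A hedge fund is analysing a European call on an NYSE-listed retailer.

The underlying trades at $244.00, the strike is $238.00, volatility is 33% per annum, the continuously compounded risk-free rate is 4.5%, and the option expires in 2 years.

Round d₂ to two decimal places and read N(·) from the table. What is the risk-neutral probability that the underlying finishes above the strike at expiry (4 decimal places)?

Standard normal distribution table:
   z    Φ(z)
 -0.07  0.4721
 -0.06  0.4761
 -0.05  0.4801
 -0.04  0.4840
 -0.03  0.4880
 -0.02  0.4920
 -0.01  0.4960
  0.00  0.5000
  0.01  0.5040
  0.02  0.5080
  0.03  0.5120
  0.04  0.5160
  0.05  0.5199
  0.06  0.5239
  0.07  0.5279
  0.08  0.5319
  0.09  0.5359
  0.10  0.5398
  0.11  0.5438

T = 2;  σ√T = 0.4667
ln(S/K) + (r + σ²/2)T = ln(244/238) + (0.045 + 0.33²/2)·2 = 0.0249 + 0.1989 = 0.2238
d₁ = 0.2238 / 0.4667 = 0.4795 ≈ 0.48
d₂ = d₁ − σ√T = 0.4795 − 0.4667 = 0.0129 ≈ 0.01
Pr(exercise) under Q = N(d₂) = 0.5040

0.5040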